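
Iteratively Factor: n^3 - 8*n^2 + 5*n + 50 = (n + 2)*(n^2 - 10*n + 25) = (n - 5)*(n + 2)*(n - 5)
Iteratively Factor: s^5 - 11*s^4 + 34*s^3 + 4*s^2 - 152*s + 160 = (s - 2)*(s^4 - 9*s^3 + 16*s^2 + 36*s - 80) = (s - 4)*(s - 2)*(s^3 - 5*s^2 - 4*s + 20) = (s - 4)*(s - 2)^2*(s^2 - 3*s - 10) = (s - 5)*(s - 4)*(s - 2)^2*(s + 2)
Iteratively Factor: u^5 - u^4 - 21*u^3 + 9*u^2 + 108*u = (u)*(u^4 - u^3 - 21*u^2 + 9*u + 108) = u*(u - 3)*(u^3 + 2*u^2 - 15*u - 36) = u*(u - 3)*(u + 3)*(u^2 - u - 12) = u*(u - 4)*(u - 3)*(u + 3)*(u + 3)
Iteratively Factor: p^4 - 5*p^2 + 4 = (p - 2)*(p^3 + 2*p^2 - p - 2) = (p - 2)*(p + 2)*(p^2 - 1) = (p - 2)*(p + 1)*(p + 2)*(p - 1)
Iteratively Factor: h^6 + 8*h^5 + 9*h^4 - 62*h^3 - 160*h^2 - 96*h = (h + 2)*(h^5 + 6*h^4 - 3*h^3 - 56*h^2 - 48*h) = (h + 2)*(h + 4)*(h^4 + 2*h^3 - 11*h^2 - 12*h) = (h + 2)*(h + 4)^2*(h^3 - 2*h^2 - 3*h) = (h + 1)*(h + 2)*(h + 4)^2*(h^2 - 3*h) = h*(h + 1)*(h + 2)*(h + 4)^2*(h - 3)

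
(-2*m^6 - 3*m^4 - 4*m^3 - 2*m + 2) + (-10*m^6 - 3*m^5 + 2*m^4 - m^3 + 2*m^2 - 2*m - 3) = -12*m^6 - 3*m^5 - m^4 - 5*m^3 + 2*m^2 - 4*m - 1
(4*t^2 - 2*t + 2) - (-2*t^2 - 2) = 6*t^2 - 2*t + 4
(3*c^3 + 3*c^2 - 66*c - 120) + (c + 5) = 3*c^3 + 3*c^2 - 65*c - 115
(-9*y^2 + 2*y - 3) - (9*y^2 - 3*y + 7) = -18*y^2 + 5*y - 10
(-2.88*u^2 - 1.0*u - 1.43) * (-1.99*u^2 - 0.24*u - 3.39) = 5.7312*u^4 + 2.6812*u^3 + 12.8489*u^2 + 3.7332*u + 4.8477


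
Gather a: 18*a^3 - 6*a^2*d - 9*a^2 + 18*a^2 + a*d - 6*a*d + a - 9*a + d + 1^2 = 18*a^3 + a^2*(9 - 6*d) + a*(-5*d - 8) + d + 1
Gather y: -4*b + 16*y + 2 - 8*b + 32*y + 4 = -12*b + 48*y + 6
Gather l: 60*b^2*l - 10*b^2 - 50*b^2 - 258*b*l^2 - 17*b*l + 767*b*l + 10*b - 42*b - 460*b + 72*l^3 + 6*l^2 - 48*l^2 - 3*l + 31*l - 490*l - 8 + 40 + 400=-60*b^2 - 492*b + 72*l^3 + l^2*(-258*b - 42) + l*(60*b^2 + 750*b - 462) + 432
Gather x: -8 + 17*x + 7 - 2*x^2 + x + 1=-2*x^2 + 18*x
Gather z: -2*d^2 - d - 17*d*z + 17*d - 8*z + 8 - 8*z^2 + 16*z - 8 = -2*d^2 + 16*d - 8*z^2 + z*(8 - 17*d)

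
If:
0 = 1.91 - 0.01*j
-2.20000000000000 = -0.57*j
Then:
No Solution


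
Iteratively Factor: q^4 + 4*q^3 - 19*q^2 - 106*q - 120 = (q + 2)*(q^3 + 2*q^2 - 23*q - 60) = (q + 2)*(q + 3)*(q^2 - q - 20) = (q + 2)*(q + 3)*(q + 4)*(q - 5)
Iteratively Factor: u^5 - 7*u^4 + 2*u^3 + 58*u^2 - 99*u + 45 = (u - 3)*(u^4 - 4*u^3 - 10*u^2 + 28*u - 15) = (u - 3)*(u - 1)*(u^3 - 3*u^2 - 13*u + 15) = (u - 5)*(u - 3)*(u - 1)*(u^2 + 2*u - 3) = (u - 5)*(u - 3)*(u - 1)^2*(u + 3)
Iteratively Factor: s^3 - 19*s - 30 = (s + 3)*(s^2 - 3*s - 10) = (s + 2)*(s + 3)*(s - 5)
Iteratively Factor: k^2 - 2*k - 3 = (k + 1)*(k - 3)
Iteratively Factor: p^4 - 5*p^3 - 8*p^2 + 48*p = (p)*(p^3 - 5*p^2 - 8*p + 48) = p*(p - 4)*(p^2 - p - 12) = p*(p - 4)^2*(p + 3)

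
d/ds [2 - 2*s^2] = -4*s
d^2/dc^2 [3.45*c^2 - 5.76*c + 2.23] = 6.90000000000000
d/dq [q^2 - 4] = 2*q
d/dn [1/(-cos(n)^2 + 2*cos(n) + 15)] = 2*(1 - cos(n))*sin(n)/(sin(n)^2 + 2*cos(n) + 14)^2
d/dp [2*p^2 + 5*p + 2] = 4*p + 5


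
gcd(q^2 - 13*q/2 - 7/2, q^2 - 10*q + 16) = 1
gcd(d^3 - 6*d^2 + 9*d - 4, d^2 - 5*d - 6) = 1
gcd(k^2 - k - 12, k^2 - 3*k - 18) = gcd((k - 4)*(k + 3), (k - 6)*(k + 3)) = k + 3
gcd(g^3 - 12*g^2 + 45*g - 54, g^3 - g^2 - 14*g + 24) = g - 3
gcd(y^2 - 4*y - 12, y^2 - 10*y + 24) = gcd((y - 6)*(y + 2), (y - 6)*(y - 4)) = y - 6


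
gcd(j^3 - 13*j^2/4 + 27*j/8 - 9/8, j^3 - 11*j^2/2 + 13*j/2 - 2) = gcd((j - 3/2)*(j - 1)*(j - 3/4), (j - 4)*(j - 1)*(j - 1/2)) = j - 1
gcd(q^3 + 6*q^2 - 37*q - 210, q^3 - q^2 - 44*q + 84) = q^2 + q - 42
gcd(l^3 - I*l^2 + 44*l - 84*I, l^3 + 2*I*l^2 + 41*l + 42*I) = l^2 + I*l + 42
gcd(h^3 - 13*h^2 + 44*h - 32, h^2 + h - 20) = h - 4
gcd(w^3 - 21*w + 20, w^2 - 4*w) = w - 4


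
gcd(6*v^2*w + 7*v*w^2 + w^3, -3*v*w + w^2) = w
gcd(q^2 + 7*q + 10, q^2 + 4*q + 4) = q + 2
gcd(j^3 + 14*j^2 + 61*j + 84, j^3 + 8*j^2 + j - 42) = j^2 + 10*j + 21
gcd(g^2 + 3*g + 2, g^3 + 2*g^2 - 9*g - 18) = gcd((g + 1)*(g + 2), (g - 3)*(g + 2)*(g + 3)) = g + 2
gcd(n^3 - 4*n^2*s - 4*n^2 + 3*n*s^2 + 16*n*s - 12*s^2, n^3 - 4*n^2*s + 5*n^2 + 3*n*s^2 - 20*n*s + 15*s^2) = n^2 - 4*n*s + 3*s^2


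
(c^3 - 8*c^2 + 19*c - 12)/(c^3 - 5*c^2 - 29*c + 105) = (c^2 - 5*c + 4)/(c^2 - 2*c - 35)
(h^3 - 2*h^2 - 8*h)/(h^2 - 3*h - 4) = h*(h + 2)/(h + 1)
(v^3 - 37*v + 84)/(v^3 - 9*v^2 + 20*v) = (v^2 + 4*v - 21)/(v*(v - 5))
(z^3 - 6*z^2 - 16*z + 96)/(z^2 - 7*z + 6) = (z^2 - 16)/(z - 1)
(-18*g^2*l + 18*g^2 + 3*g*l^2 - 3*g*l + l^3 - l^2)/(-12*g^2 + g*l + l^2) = (6*g*l - 6*g + l^2 - l)/(4*g + l)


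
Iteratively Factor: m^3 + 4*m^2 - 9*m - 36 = (m - 3)*(m^2 + 7*m + 12) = (m - 3)*(m + 4)*(m + 3)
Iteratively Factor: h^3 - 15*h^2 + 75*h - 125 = (h - 5)*(h^2 - 10*h + 25) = (h - 5)^2*(h - 5)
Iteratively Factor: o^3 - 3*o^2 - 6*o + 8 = (o - 4)*(o^2 + o - 2) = (o - 4)*(o - 1)*(o + 2)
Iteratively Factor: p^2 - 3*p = (p - 3)*(p)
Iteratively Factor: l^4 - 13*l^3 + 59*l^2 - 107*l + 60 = (l - 5)*(l^3 - 8*l^2 + 19*l - 12) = (l - 5)*(l - 3)*(l^2 - 5*l + 4) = (l - 5)*(l - 3)*(l - 1)*(l - 4)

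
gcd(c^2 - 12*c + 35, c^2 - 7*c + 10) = c - 5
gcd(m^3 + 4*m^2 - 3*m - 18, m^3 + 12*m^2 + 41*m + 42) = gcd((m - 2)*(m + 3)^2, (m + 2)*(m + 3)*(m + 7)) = m + 3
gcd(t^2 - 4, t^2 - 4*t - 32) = 1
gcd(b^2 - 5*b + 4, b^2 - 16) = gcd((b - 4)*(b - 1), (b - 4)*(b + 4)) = b - 4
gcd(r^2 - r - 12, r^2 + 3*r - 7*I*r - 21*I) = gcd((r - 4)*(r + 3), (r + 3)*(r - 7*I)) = r + 3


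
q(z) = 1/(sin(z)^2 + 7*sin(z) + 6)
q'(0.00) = -0.19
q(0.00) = 0.17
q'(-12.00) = -0.07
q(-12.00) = 0.10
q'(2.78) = 0.10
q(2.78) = 0.12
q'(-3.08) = 0.22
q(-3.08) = 0.18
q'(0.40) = -0.09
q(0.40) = 0.11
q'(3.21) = 0.22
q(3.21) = 0.18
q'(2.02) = 0.02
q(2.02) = 0.08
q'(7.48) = -0.02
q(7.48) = 0.07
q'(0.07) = -0.17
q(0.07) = 0.15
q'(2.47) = 0.06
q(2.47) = 0.09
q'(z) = (-2*sin(z)*cos(z) - 7*cos(z))/(sin(z)^2 + 7*sin(z) + 6)^2 = -(2*sin(z) + 7)*cos(z)/(sin(z)^2 + 7*sin(z) + 6)^2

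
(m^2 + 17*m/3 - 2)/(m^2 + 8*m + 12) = (m - 1/3)/(m + 2)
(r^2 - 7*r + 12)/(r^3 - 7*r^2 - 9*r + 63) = (r - 4)/(r^2 - 4*r - 21)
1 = 1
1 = 1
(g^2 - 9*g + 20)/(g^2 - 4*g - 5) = (g - 4)/(g + 1)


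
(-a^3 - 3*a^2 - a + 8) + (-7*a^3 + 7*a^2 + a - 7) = -8*a^3 + 4*a^2 + 1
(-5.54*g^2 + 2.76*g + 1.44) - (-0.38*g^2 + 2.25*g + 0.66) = -5.16*g^2 + 0.51*g + 0.78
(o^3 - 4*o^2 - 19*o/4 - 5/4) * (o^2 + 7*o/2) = o^5 - o^4/2 - 75*o^3/4 - 143*o^2/8 - 35*o/8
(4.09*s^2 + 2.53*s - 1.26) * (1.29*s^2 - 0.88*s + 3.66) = 5.2761*s^4 - 0.3355*s^3 + 11.1176*s^2 + 10.3686*s - 4.6116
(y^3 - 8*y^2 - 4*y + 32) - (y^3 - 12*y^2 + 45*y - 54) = 4*y^2 - 49*y + 86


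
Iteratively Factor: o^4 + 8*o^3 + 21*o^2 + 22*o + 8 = (o + 1)*(o^3 + 7*o^2 + 14*o + 8) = (o + 1)*(o + 2)*(o^2 + 5*o + 4) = (o + 1)*(o + 2)*(o + 4)*(o + 1)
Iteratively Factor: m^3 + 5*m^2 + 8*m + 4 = (m + 2)*(m^2 + 3*m + 2) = (m + 1)*(m + 2)*(m + 2)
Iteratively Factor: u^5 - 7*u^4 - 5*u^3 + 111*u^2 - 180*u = (u - 3)*(u^4 - 4*u^3 - 17*u^2 + 60*u) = (u - 5)*(u - 3)*(u^3 + u^2 - 12*u) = (u - 5)*(u - 3)^2*(u^2 + 4*u) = u*(u - 5)*(u - 3)^2*(u + 4)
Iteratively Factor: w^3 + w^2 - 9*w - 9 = (w + 3)*(w^2 - 2*w - 3) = (w + 1)*(w + 3)*(w - 3)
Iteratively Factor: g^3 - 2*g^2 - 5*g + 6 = (g - 1)*(g^2 - g - 6) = (g - 3)*(g - 1)*(g + 2)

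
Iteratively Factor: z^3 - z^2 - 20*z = (z + 4)*(z^2 - 5*z) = (z - 5)*(z + 4)*(z)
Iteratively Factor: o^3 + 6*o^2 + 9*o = (o + 3)*(o^2 + 3*o) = (o + 3)^2*(o)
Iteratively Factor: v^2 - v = (v - 1)*(v)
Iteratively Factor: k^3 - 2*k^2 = (k)*(k^2 - 2*k) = k^2*(k - 2)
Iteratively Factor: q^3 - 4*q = (q + 2)*(q^2 - 2*q) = (q - 2)*(q + 2)*(q)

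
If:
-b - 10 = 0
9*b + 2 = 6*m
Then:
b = -10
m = -44/3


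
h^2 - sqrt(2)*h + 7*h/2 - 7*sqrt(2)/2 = (h + 7/2)*(h - sqrt(2))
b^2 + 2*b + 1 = (b + 1)^2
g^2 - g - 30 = (g - 6)*(g + 5)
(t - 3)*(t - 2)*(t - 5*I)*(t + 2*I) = t^4 - 5*t^3 - 3*I*t^3 + 16*t^2 + 15*I*t^2 - 50*t - 18*I*t + 60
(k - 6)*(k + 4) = k^2 - 2*k - 24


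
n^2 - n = n*(n - 1)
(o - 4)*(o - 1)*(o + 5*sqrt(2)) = o^3 - 5*o^2 + 5*sqrt(2)*o^2 - 25*sqrt(2)*o + 4*o + 20*sqrt(2)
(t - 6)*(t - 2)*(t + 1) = t^3 - 7*t^2 + 4*t + 12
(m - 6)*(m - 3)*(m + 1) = m^3 - 8*m^2 + 9*m + 18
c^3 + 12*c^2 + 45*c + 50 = (c + 2)*(c + 5)^2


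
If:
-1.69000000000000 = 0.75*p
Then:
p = -2.25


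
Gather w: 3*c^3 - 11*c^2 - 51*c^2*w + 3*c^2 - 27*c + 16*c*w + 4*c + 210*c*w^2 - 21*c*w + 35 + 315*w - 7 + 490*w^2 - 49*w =3*c^3 - 8*c^2 - 23*c + w^2*(210*c + 490) + w*(-51*c^2 - 5*c + 266) + 28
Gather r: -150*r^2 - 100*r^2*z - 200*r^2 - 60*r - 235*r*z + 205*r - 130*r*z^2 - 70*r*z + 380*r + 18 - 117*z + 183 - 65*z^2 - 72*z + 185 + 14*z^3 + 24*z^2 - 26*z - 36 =r^2*(-100*z - 350) + r*(-130*z^2 - 305*z + 525) + 14*z^3 - 41*z^2 - 215*z + 350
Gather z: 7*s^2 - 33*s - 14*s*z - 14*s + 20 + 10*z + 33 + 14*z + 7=7*s^2 - 47*s + z*(24 - 14*s) + 60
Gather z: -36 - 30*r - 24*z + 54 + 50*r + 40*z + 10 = 20*r + 16*z + 28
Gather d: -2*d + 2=2 - 2*d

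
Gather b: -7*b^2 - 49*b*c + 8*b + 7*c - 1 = -7*b^2 + b*(8 - 49*c) + 7*c - 1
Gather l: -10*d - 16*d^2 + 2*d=-16*d^2 - 8*d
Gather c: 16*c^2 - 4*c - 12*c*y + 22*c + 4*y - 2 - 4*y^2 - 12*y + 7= 16*c^2 + c*(18 - 12*y) - 4*y^2 - 8*y + 5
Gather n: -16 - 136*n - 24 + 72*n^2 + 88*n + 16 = 72*n^2 - 48*n - 24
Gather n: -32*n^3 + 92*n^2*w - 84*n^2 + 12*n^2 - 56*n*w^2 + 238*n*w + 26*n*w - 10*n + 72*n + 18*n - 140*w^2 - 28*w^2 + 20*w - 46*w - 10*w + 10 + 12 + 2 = -32*n^3 + n^2*(92*w - 72) + n*(-56*w^2 + 264*w + 80) - 168*w^2 - 36*w + 24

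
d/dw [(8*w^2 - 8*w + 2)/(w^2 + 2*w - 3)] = 4*(6*w^2 - 13*w + 5)/(w^4 + 4*w^3 - 2*w^2 - 12*w + 9)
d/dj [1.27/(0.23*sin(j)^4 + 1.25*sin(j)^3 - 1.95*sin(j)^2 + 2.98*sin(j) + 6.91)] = (-1.1684*sin(j)^3 - 4.7625*sin(j)^2 + 4.953*sin(j) - 3.7846)*cos(j)/(0.23*sin(j)^4 + 1.25*sin(j)^3 - 1.95*sin(j)^2 + 2.98*sin(j) + 6.91)^2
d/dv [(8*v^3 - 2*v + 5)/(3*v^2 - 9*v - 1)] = (24*v^4 - 144*v^3 - 18*v^2 - 30*v + 47)/(9*v^4 - 54*v^3 + 75*v^2 + 18*v + 1)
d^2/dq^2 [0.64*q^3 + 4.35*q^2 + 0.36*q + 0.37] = 3.84*q + 8.7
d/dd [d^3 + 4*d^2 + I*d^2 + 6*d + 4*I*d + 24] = 3*d^2 + 2*d*(4 + I) + 6 + 4*I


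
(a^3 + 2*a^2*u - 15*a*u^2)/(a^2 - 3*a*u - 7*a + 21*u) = a*(a + 5*u)/(a - 7)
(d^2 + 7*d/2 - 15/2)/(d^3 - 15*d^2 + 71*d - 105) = (2*d^2 + 7*d - 15)/(2*(d^3 - 15*d^2 + 71*d - 105))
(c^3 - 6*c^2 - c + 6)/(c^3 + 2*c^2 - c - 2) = (c - 6)/(c + 2)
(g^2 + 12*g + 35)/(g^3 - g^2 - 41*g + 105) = (g + 5)/(g^2 - 8*g + 15)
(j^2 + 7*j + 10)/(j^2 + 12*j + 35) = (j + 2)/(j + 7)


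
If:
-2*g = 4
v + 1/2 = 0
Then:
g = -2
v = -1/2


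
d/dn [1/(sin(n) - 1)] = -cos(n)/(sin(n) - 1)^2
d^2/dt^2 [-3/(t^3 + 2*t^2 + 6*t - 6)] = 6*((3*t + 2)*(t^3 + 2*t^2 + 6*t - 6) - (3*t^2 + 4*t + 6)^2)/(t^3 + 2*t^2 + 6*t - 6)^3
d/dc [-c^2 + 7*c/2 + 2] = 7/2 - 2*c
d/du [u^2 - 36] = 2*u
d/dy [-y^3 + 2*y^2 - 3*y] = -3*y^2 + 4*y - 3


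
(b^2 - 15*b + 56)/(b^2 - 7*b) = (b - 8)/b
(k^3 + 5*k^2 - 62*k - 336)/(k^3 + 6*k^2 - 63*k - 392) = (k + 6)/(k + 7)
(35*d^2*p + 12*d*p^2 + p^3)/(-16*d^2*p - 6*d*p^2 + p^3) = (35*d^2 + 12*d*p + p^2)/(-16*d^2 - 6*d*p + p^2)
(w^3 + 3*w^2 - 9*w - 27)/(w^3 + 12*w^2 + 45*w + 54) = (w - 3)/(w + 6)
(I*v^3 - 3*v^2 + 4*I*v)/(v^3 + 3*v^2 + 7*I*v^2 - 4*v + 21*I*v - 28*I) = v*(I*v^2 - 3*v + 4*I)/(v^3 + v^2*(3 + 7*I) + v*(-4 + 21*I) - 28*I)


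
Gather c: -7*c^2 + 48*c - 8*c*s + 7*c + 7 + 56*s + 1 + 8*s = -7*c^2 + c*(55 - 8*s) + 64*s + 8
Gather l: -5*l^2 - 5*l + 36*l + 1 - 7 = -5*l^2 + 31*l - 6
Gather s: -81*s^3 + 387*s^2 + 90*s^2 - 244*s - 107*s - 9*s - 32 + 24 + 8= -81*s^3 + 477*s^2 - 360*s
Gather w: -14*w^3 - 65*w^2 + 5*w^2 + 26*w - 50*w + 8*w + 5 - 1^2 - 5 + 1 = -14*w^3 - 60*w^2 - 16*w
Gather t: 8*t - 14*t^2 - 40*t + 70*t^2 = 56*t^2 - 32*t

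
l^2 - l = l*(l - 1)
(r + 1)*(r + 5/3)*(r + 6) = r^3 + 26*r^2/3 + 53*r/3 + 10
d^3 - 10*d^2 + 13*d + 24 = (d - 8)*(d - 3)*(d + 1)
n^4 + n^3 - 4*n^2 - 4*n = n*(n - 2)*(n + 1)*(n + 2)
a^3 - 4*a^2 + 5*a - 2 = (a - 2)*(a - 1)^2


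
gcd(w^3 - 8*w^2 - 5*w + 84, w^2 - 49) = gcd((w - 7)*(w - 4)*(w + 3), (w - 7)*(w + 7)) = w - 7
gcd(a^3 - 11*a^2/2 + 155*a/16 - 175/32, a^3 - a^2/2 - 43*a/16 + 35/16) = a - 5/4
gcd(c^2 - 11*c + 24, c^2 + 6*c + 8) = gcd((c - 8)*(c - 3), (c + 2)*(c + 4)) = 1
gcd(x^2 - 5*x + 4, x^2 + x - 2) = x - 1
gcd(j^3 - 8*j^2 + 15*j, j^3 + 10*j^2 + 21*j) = j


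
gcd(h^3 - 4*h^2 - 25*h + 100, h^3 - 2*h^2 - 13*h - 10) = h - 5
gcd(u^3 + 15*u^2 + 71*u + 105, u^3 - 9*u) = u + 3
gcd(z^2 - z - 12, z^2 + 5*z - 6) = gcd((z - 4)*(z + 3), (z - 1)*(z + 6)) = 1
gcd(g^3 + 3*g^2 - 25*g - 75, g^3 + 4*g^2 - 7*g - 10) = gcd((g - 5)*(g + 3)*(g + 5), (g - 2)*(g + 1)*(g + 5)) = g + 5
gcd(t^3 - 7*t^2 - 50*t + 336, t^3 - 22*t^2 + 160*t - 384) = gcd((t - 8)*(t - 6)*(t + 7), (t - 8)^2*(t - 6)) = t^2 - 14*t + 48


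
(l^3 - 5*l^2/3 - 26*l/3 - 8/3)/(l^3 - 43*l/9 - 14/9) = 3*(l - 4)/(3*l - 7)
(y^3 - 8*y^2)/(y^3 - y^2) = (y - 8)/(y - 1)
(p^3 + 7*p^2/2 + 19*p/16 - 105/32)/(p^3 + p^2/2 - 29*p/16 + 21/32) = (2*p + 5)/(2*p - 1)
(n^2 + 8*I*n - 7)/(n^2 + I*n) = (n + 7*I)/n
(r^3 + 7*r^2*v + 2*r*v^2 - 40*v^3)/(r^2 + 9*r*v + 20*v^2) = r - 2*v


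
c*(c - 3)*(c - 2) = c^3 - 5*c^2 + 6*c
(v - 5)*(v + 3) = v^2 - 2*v - 15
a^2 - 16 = (a - 4)*(a + 4)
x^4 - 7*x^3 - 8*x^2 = x^2*(x - 8)*(x + 1)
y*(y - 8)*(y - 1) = y^3 - 9*y^2 + 8*y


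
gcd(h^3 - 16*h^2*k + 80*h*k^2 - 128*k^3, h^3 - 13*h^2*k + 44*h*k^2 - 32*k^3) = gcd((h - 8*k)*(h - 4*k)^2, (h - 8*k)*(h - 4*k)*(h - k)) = h^2 - 12*h*k + 32*k^2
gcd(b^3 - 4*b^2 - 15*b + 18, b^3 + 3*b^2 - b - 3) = b^2 + 2*b - 3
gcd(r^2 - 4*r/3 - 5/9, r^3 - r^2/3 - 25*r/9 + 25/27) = r - 5/3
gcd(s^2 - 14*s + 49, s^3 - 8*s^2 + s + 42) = s - 7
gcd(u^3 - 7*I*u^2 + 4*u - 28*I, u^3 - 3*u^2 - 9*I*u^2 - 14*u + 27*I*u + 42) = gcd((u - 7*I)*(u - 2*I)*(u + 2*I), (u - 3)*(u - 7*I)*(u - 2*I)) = u^2 - 9*I*u - 14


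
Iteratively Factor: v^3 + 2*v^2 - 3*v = (v - 1)*(v^2 + 3*v) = (v - 1)*(v + 3)*(v)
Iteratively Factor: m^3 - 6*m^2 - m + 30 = (m - 3)*(m^2 - 3*m - 10) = (m - 3)*(m + 2)*(m - 5)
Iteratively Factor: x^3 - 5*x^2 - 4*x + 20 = (x - 5)*(x^2 - 4) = (x - 5)*(x + 2)*(x - 2)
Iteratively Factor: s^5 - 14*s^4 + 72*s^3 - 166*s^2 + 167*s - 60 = (s - 1)*(s^4 - 13*s^3 + 59*s^2 - 107*s + 60) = (s - 3)*(s - 1)*(s^3 - 10*s^2 + 29*s - 20) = (s - 4)*(s - 3)*(s - 1)*(s^2 - 6*s + 5) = (s - 5)*(s - 4)*(s - 3)*(s - 1)*(s - 1)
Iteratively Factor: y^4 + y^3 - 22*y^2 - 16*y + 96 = (y - 4)*(y^3 + 5*y^2 - 2*y - 24) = (y - 4)*(y - 2)*(y^2 + 7*y + 12) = (y - 4)*(y - 2)*(y + 3)*(y + 4)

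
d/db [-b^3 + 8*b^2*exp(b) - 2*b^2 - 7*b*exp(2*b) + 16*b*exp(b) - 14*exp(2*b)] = 8*b^2*exp(b) - 3*b^2 - 14*b*exp(2*b) + 32*b*exp(b) - 4*b - 35*exp(2*b) + 16*exp(b)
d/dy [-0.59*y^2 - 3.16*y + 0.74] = -1.18*y - 3.16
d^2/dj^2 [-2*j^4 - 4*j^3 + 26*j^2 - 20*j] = -24*j^2 - 24*j + 52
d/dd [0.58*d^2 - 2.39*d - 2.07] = 1.16*d - 2.39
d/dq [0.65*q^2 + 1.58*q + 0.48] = 1.3*q + 1.58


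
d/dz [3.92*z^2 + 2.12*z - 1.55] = 7.84*z + 2.12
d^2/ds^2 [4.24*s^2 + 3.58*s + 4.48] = 8.48000000000000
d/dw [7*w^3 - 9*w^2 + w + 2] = 21*w^2 - 18*w + 1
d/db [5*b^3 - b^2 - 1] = b*(15*b - 2)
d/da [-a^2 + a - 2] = 1 - 2*a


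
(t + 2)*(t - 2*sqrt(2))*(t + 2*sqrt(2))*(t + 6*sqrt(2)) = t^4 + 2*t^3 + 6*sqrt(2)*t^3 - 8*t^2 + 12*sqrt(2)*t^2 - 48*sqrt(2)*t - 16*t - 96*sqrt(2)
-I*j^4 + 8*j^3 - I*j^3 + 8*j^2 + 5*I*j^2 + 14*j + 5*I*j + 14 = (j - I)*(j + 2*I)*(j + 7*I)*(-I*j - I)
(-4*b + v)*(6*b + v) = -24*b^2 + 2*b*v + v^2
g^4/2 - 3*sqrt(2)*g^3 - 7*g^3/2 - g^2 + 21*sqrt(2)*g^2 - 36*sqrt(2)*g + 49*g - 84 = (g/2 + sqrt(2)/2)*(g - 4)*(g - 3)*(g - 7*sqrt(2))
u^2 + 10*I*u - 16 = (u + 2*I)*(u + 8*I)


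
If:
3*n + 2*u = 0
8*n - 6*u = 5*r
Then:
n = -2*u/3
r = -34*u/15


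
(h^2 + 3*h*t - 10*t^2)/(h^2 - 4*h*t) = (h^2 + 3*h*t - 10*t^2)/(h*(h - 4*t))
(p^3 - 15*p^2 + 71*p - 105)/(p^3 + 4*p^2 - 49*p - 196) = (p^2 - 8*p + 15)/(p^2 + 11*p + 28)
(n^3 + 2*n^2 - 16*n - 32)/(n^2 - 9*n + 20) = (n^2 + 6*n + 8)/(n - 5)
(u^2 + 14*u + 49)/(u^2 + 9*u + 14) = (u + 7)/(u + 2)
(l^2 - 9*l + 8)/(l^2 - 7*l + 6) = (l - 8)/(l - 6)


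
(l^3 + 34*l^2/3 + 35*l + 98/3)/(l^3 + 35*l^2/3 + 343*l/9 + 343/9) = 3*(l + 2)/(3*l + 7)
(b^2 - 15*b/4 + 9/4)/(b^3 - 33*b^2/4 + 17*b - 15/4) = (4*b - 3)/(4*b^2 - 21*b + 5)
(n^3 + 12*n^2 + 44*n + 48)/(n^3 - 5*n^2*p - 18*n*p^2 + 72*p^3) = (n^3 + 12*n^2 + 44*n + 48)/(n^3 - 5*n^2*p - 18*n*p^2 + 72*p^3)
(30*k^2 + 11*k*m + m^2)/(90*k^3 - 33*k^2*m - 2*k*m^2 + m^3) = (5*k + m)/(15*k^2 - 8*k*m + m^2)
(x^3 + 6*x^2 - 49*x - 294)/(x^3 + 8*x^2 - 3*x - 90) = (x^2 - 49)/(x^2 + 2*x - 15)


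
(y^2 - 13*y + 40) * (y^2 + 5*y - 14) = y^4 - 8*y^3 - 39*y^2 + 382*y - 560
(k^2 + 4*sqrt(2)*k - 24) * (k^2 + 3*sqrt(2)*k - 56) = k^4 + 7*sqrt(2)*k^3 - 56*k^2 - 296*sqrt(2)*k + 1344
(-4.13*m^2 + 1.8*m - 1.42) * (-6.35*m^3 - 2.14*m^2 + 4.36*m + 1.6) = 26.2255*m^5 - 2.5918*m^4 - 12.8418*m^3 + 4.2788*m^2 - 3.3112*m - 2.272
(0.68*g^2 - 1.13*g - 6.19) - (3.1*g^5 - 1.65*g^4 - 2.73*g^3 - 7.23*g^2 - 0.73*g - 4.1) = -3.1*g^5 + 1.65*g^4 + 2.73*g^3 + 7.91*g^2 - 0.4*g - 2.09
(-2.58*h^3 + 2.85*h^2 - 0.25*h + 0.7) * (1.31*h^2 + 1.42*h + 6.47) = -3.3798*h^5 + 0.0699000000000005*h^4 - 12.9731*h^3 + 19.0015*h^2 - 0.6235*h + 4.529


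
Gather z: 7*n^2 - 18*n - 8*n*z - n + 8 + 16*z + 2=7*n^2 - 19*n + z*(16 - 8*n) + 10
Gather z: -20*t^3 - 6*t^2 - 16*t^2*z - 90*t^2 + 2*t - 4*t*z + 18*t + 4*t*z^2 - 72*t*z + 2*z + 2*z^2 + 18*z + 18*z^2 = -20*t^3 - 96*t^2 + 20*t + z^2*(4*t + 20) + z*(-16*t^2 - 76*t + 20)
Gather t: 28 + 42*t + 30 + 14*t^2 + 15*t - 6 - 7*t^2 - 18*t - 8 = 7*t^2 + 39*t + 44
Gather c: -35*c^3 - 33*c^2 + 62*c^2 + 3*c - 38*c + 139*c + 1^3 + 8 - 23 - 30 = -35*c^3 + 29*c^2 + 104*c - 44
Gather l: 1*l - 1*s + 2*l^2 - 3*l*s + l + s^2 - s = 2*l^2 + l*(2 - 3*s) + s^2 - 2*s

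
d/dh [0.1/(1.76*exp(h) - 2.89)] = -0.176*exp(h)/(1.76*exp(h) - 2.89)^2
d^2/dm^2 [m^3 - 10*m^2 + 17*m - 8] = 6*m - 20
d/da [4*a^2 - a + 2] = 8*a - 1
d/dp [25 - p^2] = -2*p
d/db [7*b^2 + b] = 14*b + 1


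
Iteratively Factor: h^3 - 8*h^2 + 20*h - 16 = (h - 4)*(h^2 - 4*h + 4) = (h - 4)*(h - 2)*(h - 2)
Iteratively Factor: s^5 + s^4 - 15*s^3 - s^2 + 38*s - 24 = (s - 1)*(s^4 + 2*s^3 - 13*s^2 - 14*s + 24) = (s - 3)*(s - 1)*(s^3 + 5*s^2 + 2*s - 8) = (s - 3)*(s - 1)*(s + 4)*(s^2 + s - 2) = (s - 3)*(s - 1)^2*(s + 4)*(s + 2)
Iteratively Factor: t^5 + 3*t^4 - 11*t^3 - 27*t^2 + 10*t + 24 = (t - 1)*(t^4 + 4*t^3 - 7*t^2 - 34*t - 24) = (t - 1)*(t + 2)*(t^3 + 2*t^2 - 11*t - 12) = (t - 1)*(t + 2)*(t + 4)*(t^2 - 2*t - 3) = (t - 1)*(t + 1)*(t + 2)*(t + 4)*(t - 3)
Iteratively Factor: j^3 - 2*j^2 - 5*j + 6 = (j - 1)*(j^2 - j - 6) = (j - 1)*(j + 2)*(j - 3)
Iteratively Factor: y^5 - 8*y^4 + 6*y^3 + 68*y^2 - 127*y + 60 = (y - 4)*(y^4 - 4*y^3 - 10*y^2 + 28*y - 15) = (y - 4)*(y + 3)*(y^3 - 7*y^2 + 11*y - 5) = (y - 5)*(y - 4)*(y + 3)*(y^2 - 2*y + 1) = (y - 5)*(y - 4)*(y - 1)*(y + 3)*(y - 1)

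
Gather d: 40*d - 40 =40*d - 40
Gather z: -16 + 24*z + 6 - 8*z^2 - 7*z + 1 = -8*z^2 + 17*z - 9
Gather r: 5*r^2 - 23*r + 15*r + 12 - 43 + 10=5*r^2 - 8*r - 21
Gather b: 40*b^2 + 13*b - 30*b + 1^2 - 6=40*b^2 - 17*b - 5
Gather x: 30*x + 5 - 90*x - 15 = -60*x - 10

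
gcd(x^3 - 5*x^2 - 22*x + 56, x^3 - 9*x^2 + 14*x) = x^2 - 9*x + 14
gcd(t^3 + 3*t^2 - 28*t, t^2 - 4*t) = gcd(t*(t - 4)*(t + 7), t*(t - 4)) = t^2 - 4*t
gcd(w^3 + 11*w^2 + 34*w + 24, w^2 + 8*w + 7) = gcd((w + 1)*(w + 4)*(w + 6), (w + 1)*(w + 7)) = w + 1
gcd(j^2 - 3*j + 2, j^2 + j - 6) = j - 2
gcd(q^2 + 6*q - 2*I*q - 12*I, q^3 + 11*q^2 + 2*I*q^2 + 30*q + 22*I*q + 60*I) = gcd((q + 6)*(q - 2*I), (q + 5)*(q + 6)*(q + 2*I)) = q + 6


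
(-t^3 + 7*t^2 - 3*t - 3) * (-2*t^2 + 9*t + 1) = 2*t^5 - 23*t^4 + 68*t^3 - 14*t^2 - 30*t - 3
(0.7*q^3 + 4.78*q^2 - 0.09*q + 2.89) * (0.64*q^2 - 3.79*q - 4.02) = 0.448*q^5 + 0.4062*q^4 - 20.9878*q^3 - 17.0249*q^2 - 10.5913*q - 11.6178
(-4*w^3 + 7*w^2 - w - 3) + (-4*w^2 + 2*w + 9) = -4*w^3 + 3*w^2 + w + 6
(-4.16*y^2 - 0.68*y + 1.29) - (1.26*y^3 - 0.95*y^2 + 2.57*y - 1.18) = -1.26*y^3 - 3.21*y^2 - 3.25*y + 2.47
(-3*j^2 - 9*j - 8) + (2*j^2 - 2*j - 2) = -j^2 - 11*j - 10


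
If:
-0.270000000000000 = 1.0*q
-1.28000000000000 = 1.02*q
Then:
No Solution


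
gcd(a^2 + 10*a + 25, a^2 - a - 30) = a + 5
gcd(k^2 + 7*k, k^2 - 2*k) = k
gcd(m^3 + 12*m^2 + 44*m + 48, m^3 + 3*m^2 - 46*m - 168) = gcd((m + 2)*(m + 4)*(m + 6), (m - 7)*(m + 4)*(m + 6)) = m^2 + 10*m + 24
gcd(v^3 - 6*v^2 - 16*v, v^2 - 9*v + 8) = v - 8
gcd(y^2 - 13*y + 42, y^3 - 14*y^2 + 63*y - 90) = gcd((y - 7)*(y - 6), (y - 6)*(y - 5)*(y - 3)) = y - 6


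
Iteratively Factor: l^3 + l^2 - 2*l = (l)*(l^2 + l - 2) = l*(l + 2)*(l - 1)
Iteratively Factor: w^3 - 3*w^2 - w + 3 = (w + 1)*(w^2 - 4*w + 3) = (w - 1)*(w + 1)*(w - 3)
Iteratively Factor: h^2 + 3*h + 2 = (h + 1)*(h + 2)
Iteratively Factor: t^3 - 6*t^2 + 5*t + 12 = (t - 4)*(t^2 - 2*t - 3) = (t - 4)*(t - 3)*(t + 1)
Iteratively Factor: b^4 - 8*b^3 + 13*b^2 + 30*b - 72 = (b - 3)*(b^3 - 5*b^2 - 2*b + 24) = (b - 4)*(b - 3)*(b^2 - b - 6) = (b - 4)*(b - 3)^2*(b + 2)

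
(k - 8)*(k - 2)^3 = k^4 - 14*k^3 + 60*k^2 - 104*k + 64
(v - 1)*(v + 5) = v^2 + 4*v - 5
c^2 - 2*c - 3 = (c - 3)*(c + 1)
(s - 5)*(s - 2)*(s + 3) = s^3 - 4*s^2 - 11*s + 30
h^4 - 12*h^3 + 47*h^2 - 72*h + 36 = (h - 6)*(h - 3)*(h - 2)*(h - 1)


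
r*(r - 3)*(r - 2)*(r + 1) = r^4 - 4*r^3 + r^2 + 6*r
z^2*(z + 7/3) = z^3 + 7*z^2/3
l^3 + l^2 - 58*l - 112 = (l - 8)*(l + 2)*(l + 7)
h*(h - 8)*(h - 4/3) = h^3 - 28*h^2/3 + 32*h/3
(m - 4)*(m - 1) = m^2 - 5*m + 4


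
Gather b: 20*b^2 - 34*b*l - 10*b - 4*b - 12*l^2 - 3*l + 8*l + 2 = 20*b^2 + b*(-34*l - 14) - 12*l^2 + 5*l + 2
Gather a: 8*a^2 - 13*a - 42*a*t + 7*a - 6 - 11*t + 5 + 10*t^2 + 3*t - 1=8*a^2 + a*(-42*t - 6) + 10*t^2 - 8*t - 2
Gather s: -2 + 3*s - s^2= -s^2 + 3*s - 2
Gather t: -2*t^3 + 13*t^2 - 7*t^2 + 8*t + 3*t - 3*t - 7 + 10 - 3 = -2*t^3 + 6*t^2 + 8*t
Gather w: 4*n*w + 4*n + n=4*n*w + 5*n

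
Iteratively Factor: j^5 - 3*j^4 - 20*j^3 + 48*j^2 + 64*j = (j - 4)*(j^4 + j^3 - 16*j^2 - 16*j) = (j - 4)^2*(j^3 + 5*j^2 + 4*j) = (j - 4)^2*(j + 1)*(j^2 + 4*j) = j*(j - 4)^2*(j + 1)*(j + 4)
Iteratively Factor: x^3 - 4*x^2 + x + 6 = (x - 3)*(x^2 - x - 2) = (x - 3)*(x + 1)*(x - 2)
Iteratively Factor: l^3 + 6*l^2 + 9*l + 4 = (l + 1)*(l^2 + 5*l + 4) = (l + 1)*(l + 4)*(l + 1)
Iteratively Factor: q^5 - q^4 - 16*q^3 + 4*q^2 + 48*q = (q - 4)*(q^4 + 3*q^3 - 4*q^2 - 12*q) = q*(q - 4)*(q^3 + 3*q^2 - 4*q - 12) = q*(q - 4)*(q + 2)*(q^2 + q - 6) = q*(q - 4)*(q + 2)*(q + 3)*(q - 2)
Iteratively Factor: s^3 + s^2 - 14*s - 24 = (s + 3)*(s^2 - 2*s - 8) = (s + 2)*(s + 3)*(s - 4)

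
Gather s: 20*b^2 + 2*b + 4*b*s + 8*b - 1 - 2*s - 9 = 20*b^2 + 10*b + s*(4*b - 2) - 10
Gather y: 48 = 48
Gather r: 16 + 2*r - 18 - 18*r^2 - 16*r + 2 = -18*r^2 - 14*r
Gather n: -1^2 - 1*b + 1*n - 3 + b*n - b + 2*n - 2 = -2*b + n*(b + 3) - 6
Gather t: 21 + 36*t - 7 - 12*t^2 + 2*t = -12*t^2 + 38*t + 14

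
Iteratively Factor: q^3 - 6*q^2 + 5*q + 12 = (q - 3)*(q^2 - 3*q - 4) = (q - 4)*(q - 3)*(q + 1)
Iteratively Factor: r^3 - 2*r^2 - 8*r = (r - 4)*(r^2 + 2*r) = r*(r - 4)*(r + 2)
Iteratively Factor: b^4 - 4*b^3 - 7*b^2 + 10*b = (b - 1)*(b^3 - 3*b^2 - 10*b) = (b - 1)*(b + 2)*(b^2 - 5*b) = b*(b - 1)*(b + 2)*(b - 5)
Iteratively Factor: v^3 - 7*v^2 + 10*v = (v - 2)*(v^2 - 5*v) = v*(v - 2)*(v - 5)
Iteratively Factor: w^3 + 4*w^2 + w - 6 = (w + 3)*(w^2 + w - 2) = (w - 1)*(w + 3)*(w + 2)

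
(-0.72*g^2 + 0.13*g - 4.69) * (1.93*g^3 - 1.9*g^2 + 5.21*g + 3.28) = -1.3896*g^5 + 1.6189*g^4 - 13.0499*g^3 + 7.2267*g^2 - 24.0085*g - 15.3832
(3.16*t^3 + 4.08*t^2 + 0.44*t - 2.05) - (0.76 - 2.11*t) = 3.16*t^3 + 4.08*t^2 + 2.55*t - 2.81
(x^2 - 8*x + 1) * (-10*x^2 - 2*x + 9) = -10*x^4 + 78*x^3 + 15*x^2 - 74*x + 9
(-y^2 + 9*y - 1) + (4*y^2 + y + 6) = 3*y^2 + 10*y + 5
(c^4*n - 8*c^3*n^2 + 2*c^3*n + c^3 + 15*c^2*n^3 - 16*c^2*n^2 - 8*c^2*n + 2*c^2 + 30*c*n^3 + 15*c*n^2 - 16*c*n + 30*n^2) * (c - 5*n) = c^5*n - 13*c^4*n^2 + 2*c^4*n + c^4 + 55*c^3*n^3 - 26*c^3*n^2 - 13*c^3*n + 2*c^3 - 75*c^2*n^4 + 110*c^2*n^3 + 55*c^2*n^2 - 26*c^2*n - 150*c*n^4 - 75*c*n^3 + 110*c*n^2 - 150*n^3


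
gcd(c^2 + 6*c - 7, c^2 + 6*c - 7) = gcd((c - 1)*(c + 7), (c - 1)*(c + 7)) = c^2 + 6*c - 7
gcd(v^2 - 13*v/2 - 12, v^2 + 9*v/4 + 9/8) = v + 3/2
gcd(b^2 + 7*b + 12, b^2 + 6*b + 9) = b + 3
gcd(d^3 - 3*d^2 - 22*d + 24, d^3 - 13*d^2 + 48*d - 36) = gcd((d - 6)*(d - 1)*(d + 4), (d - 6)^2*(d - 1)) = d^2 - 7*d + 6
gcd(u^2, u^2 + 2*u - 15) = 1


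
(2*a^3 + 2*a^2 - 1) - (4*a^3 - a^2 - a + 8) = -2*a^3 + 3*a^2 + a - 9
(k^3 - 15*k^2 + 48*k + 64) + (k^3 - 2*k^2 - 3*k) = 2*k^3 - 17*k^2 + 45*k + 64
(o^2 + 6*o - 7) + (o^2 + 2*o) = 2*o^2 + 8*o - 7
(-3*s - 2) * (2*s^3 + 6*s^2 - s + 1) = -6*s^4 - 22*s^3 - 9*s^2 - s - 2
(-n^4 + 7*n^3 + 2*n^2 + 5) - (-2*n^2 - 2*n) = -n^4 + 7*n^3 + 4*n^2 + 2*n + 5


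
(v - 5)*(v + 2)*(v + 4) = v^3 + v^2 - 22*v - 40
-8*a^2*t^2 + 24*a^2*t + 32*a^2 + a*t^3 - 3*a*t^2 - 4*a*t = (-8*a + t)*(t - 4)*(a*t + a)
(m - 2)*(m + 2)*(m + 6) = m^3 + 6*m^2 - 4*m - 24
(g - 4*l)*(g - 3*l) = g^2 - 7*g*l + 12*l^2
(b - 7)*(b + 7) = b^2 - 49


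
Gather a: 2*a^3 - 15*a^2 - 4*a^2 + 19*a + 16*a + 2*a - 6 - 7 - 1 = 2*a^3 - 19*a^2 + 37*a - 14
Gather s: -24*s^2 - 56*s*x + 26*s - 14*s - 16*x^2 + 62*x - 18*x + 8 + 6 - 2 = -24*s^2 + s*(12 - 56*x) - 16*x^2 + 44*x + 12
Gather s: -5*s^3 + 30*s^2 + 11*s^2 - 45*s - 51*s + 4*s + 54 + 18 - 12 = -5*s^3 + 41*s^2 - 92*s + 60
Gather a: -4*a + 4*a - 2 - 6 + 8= 0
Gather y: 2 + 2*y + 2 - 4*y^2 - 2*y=4 - 4*y^2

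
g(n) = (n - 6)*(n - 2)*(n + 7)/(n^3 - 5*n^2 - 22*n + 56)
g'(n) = (n - 6)*(n - 2)*(n + 7)*(-3*n^2 + 10*n + 22)/(n^3 - 5*n^2 - 22*n + 56)^2 + (n - 6)*(n - 2)/(n^3 - 5*n^2 - 22*n + 56) + (n - 6)*(n + 7)/(n^3 - 5*n^2 - 22*n + 56) + (n - 2)*(n + 7)/(n^3 - 5*n^2 - 22*n + 56) = 2*(-2*n^2 + 14*n - 77)/(n^4 - 6*n^3 - 47*n^2 + 168*n + 784)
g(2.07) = 1.19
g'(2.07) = -0.13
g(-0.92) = 1.72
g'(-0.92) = -0.31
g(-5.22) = -1.34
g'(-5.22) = -1.84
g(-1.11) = 1.79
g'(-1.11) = -0.35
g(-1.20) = 1.82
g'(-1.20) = -0.37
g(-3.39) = 5.35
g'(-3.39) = -7.34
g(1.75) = 1.23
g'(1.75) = -0.13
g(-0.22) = 1.55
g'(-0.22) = -0.22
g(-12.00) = 0.59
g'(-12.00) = -0.05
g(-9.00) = 0.38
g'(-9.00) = -0.11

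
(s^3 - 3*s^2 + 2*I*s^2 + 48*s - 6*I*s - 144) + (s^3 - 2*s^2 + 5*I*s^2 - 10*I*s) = 2*s^3 - 5*s^2 + 7*I*s^2 + 48*s - 16*I*s - 144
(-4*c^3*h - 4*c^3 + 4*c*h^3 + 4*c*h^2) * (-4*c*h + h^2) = 16*c^4*h^2 + 16*c^4*h - 4*c^3*h^3 - 4*c^3*h^2 - 16*c^2*h^4 - 16*c^2*h^3 + 4*c*h^5 + 4*c*h^4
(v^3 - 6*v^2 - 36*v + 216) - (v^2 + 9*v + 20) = v^3 - 7*v^2 - 45*v + 196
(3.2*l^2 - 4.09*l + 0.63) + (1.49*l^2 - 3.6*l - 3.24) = 4.69*l^2 - 7.69*l - 2.61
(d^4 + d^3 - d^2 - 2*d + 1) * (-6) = -6*d^4 - 6*d^3 + 6*d^2 + 12*d - 6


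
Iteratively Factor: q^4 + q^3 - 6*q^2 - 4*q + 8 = (q - 2)*(q^3 + 3*q^2 - 4) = (q - 2)*(q + 2)*(q^2 + q - 2) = (q - 2)*(q - 1)*(q + 2)*(q + 2)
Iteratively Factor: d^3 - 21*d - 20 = (d + 4)*(d^2 - 4*d - 5) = (d - 5)*(d + 4)*(d + 1)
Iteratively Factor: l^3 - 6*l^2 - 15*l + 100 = (l + 4)*(l^2 - 10*l + 25) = (l - 5)*(l + 4)*(l - 5)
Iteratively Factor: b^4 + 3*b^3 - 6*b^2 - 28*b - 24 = (b - 3)*(b^3 + 6*b^2 + 12*b + 8) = (b - 3)*(b + 2)*(b^2 + 4*b + 4) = (b - 3)*(b + 2)^2*(b + 2)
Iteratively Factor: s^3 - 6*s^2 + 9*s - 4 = (s - 4)*(s^2 - 2*s + 1) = (s - 4)*(s - 1)*(s - 1)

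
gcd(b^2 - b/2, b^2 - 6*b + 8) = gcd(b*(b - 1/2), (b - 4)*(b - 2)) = 1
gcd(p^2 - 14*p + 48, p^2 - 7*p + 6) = p - 6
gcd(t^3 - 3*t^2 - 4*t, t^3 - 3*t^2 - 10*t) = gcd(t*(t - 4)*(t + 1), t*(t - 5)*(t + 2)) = t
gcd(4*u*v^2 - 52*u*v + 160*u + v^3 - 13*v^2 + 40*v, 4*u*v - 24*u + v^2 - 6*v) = 4*u + v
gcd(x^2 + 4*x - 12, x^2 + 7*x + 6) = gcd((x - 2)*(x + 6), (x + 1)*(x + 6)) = x + 6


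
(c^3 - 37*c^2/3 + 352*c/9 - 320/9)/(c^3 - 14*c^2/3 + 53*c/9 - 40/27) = 3*(c - 8)/(3*c - 1)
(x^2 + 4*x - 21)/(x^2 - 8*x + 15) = (x + 7)/(x - 5)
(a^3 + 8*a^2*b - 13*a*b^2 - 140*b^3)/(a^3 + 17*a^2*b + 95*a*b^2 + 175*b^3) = (a - 4*b)/(a + 5*b)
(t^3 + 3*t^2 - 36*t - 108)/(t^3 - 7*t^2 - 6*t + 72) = (t + 6)/(t - 4)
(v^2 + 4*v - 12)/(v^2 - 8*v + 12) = (v + 6)/(v - 6)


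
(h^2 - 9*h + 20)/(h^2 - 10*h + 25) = (h - 4)/(h - 5)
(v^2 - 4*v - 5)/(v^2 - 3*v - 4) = (v - 5)/(v - 4)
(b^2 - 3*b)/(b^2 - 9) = b/(b + 3)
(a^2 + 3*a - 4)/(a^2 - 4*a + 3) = (a + 4)/(a - 3)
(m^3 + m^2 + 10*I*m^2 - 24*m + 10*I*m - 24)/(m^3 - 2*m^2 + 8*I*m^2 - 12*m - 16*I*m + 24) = (m^2 + m*(1 + 4*I) + 4*I)/(m^2 + 2*m*(-1 + I) - 4*I)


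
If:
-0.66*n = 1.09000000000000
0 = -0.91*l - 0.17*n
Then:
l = 0.31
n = -1.65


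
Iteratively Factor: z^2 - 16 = (z - 4)*(z + 4)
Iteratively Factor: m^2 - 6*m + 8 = (m - 4)*(m - 2)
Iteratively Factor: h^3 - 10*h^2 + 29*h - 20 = (h - 4)*(h^2 - 6*h + 5) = (h - 4)*(h - 1)*(h - 5)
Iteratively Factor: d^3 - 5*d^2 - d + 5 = (d - 5)*(d^2 - 1) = (d - 5)*(d + 1)*(d - 1)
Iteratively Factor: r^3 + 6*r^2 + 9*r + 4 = (r + 1)*(r^2 + 5*r + 4) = (r + 1)*(r + 4)*(r + 1)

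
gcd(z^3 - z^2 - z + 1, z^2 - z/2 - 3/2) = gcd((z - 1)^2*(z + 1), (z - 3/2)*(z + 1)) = z + 1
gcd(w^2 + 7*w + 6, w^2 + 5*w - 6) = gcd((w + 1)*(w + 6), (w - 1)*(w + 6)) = w + 6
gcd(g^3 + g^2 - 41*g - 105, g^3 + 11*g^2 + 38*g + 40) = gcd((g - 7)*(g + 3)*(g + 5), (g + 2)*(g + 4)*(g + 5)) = g + 5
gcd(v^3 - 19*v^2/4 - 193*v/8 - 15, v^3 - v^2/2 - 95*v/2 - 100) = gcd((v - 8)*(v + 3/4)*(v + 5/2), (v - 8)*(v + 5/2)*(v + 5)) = v^2 - 11*v/2 - 20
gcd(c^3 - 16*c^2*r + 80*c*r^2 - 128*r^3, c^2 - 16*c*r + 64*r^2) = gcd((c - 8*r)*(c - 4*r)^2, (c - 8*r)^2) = -c + 8*r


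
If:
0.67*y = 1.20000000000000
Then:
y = 1.79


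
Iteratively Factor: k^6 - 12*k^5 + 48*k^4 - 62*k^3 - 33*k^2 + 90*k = (k - 2)*(k^5 - 10*k^4 + 28*k^3 - 6*k^2 - 45*k) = k*(k - 2)*(k^4 - 10*k^3 + 28*k^2 - 6*k - 45) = k*(k - 3)*(k - 2)*(k^3 - 7*k^2 + 7*k + 15) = k*(k - 5)*(k - 3)*(k - 2)*(k^2 - 2*k - 3) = k*(k - 5)*(k - 3)*(k - 2)*(k + 1)*(k - 3)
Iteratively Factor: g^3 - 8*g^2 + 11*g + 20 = (g + 1)*(g^2 - 9*g + 20) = (g - 4)*(g + 1)*(g - 5)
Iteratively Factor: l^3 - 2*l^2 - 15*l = (l - 5)*(l^2 + 3*l) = l*(l - 5)*(l + 3)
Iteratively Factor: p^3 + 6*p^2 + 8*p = (p + 4)*(p^2 + 2*p) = (p + 2)*(p + 4)*(p)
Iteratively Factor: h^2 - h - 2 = (h - 2)*(h + 1)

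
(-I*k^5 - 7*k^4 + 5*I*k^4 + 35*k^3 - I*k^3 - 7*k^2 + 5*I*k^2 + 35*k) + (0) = -I*k^5 - 7*k^4 + 5*I*k^4 + 35*k^3 - I*k^3 - 7*k^2 + 5*I*k^2 + 35*k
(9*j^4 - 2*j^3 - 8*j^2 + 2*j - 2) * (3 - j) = -9*j^5 + 29*j^4 + 2*j^3 - 26*j^2 + 8*j - 6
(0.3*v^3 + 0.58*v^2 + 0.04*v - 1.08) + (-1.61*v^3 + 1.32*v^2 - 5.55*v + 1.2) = -1.31*v^3 + 1.9*v^2 - 5.51*v + 0.12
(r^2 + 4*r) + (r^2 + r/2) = 2*r^2 + 9*r/2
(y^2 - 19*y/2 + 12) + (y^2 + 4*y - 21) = 2*y^2 - 11*y/2 - 9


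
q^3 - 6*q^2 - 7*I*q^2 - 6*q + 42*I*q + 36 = (q - 6)*(q - 6*I)*(q - I)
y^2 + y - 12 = (y - 3)*(y + 4)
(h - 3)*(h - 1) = h^2 - 4*h + 3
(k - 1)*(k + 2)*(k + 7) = k^3 + 8*k^2 + 5*k - 14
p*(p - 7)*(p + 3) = p^3 - 4*p^2 - 21*p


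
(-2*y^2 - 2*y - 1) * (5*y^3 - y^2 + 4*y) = -10*y^5 - 8*y^4 - 11*y^3 - 7*y^2 - 4*y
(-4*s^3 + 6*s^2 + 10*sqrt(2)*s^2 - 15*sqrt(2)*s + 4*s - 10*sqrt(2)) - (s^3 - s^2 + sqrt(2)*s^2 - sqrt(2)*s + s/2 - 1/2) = -5*s^3 + 7*s^2 + 9*sqrt(2)*s^2 - 14*sqrt(2)*s + 7*s/2 - 10*sqrt(2) + 1/2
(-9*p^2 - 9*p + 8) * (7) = -63*p^2 - 63*p + 56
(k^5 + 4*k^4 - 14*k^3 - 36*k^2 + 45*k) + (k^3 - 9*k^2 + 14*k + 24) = k^5 + 4*k^4 - 13*k^3 - 45*k^2 + 59*k + 24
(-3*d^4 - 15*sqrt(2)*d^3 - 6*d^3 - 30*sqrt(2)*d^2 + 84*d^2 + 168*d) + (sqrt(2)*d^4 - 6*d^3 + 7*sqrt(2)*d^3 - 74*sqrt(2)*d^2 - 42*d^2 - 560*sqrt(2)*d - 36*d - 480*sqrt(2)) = -3*d^4 + sqrt(2)*d^4 - 12*d^3 - 8*sqrt(2)*d^3 - 104*sqrt(2)*d^2 + 42*d^2 - 560*sqrt(2)*d + 132*d - 480*sqrt(2)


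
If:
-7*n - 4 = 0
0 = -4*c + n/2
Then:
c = -1/14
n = -4/7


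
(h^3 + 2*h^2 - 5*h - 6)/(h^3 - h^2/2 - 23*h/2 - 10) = 2*(h^2 + h - 6)/(2*h^2 - 3*h - 20)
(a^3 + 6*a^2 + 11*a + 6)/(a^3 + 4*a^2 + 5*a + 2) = (a + 3)/(a + 1)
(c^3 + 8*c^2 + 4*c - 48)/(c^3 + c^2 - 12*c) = (c^2 + 4*c - 12)/(c*(c - 3))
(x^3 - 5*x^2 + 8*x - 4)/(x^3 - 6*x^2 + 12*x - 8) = (x - 1)/(x - 2)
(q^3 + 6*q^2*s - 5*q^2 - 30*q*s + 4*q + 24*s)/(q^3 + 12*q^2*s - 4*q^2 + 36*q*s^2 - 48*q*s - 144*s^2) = (q - 1)/(q + 6*s)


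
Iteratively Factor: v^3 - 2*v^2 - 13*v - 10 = (v + 1)*(v^2 - 3*v - 10) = (v - 5)*(v + 1)*(v + 2)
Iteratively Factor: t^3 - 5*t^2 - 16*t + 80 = (t + 4)*(t^2 - 9*t + 20) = (t - 5)*(t + 4)*(t - 4)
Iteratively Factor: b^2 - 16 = (b + 4)*(b - 4)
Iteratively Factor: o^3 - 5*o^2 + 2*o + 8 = (o - 4)*(o^2 - o - 2) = (o - 4)*(o + 1)*(o - 2)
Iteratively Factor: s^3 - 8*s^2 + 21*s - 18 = (s - 2)*(s^2 - 6*s + 9) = (s - 3)*(s - 2)*(s - 3)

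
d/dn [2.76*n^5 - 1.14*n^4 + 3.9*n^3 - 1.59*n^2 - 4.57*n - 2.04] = 13.8*n^4 - 4.56*n^3 + 11.7*n^2 - 3.18*n - 4.57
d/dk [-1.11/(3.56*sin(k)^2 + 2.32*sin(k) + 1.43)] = (7.9032*sin(k) + 2.5752)*cos(k)/(3.56*sin(k)^2 + 2.32*sin(k) + 1.43)^2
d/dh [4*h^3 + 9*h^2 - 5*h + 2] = 12*h^2 + 18*h - 5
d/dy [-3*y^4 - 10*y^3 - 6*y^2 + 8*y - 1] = -12*y^3 - 30*y^2 - 12*y + 8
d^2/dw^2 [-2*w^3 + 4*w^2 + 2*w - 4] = 8 - 12*w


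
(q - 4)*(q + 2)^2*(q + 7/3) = q^4 + 7*q^3/3 - 12*q^2 - 44*q - 112/3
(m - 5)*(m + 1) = m^2 - 4*m - 5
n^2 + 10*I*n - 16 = (n + 2*I)*(n + 8*I)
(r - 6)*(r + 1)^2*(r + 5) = r^4 + r^3 - 31*r^2 - 61*r - 30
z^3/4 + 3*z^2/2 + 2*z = z*(z/4 + 1)*(z + 2)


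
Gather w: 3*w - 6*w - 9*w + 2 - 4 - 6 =-12*w - 8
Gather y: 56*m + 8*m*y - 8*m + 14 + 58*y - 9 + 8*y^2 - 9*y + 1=48*m + 8*y^2 + y*(8*m + 49) + 6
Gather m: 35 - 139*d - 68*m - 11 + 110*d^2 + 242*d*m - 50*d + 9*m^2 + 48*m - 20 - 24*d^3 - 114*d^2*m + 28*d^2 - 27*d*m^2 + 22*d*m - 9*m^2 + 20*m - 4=-24*d^3 + 138*d^2 - 27*d*m^2 - 189*d + m*(-114*d^2 + 264*d)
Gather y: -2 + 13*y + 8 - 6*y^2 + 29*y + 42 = -6*y^2 + 42*y + 48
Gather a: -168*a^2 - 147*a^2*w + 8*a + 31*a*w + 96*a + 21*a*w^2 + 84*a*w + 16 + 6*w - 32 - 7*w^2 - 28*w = a^2*(-147*w - 168) + a*(21*w^2 + 115*w + 104) - 7*w^2 - 22*w - 16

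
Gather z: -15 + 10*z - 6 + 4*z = 14*z - 21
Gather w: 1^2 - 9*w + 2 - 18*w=3 - 27*w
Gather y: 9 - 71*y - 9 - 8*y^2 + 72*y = -8*y^2 + y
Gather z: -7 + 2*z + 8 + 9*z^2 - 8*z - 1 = 9*z^2 - 6*z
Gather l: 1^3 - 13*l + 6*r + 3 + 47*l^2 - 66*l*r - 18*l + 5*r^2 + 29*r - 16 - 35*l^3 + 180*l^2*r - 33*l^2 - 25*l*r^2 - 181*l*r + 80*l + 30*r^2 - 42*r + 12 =-35*l^3 + l^2*(180*r + 14) + l*(-25*r^2 - 247*r + 49) + 35*r^2 - 7*r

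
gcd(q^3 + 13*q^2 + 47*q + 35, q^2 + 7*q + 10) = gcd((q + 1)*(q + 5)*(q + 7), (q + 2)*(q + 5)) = q + 5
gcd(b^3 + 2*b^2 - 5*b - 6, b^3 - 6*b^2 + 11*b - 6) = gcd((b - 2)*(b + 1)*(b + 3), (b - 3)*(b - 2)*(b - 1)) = b - 2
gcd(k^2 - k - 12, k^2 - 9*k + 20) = k - 4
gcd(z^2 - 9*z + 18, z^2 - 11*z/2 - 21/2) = 1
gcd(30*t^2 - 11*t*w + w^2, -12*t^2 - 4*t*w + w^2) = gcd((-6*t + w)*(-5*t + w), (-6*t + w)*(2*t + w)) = 6*t - w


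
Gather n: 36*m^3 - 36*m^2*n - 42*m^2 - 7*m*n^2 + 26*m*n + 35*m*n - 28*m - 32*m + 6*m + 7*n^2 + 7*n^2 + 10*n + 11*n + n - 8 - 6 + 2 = 36*m^3 - 42*m^2 - 54*m + n^2*(14 - 7*m) + n*(-36*m^2 + 61*m + 22) - 12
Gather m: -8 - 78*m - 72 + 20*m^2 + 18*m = 20*m^2 - 60*m - 80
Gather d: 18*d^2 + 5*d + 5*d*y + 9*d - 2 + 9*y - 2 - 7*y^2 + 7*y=18*d^2 + d*(5*y + 14) - 7*y^2 + 16*y - 4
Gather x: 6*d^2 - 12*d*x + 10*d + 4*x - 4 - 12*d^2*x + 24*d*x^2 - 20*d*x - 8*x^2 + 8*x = 6*d^2 + 10*d + x^2*(24*d - 8) + x*(-12*d^2 - 32*d + 12) - 4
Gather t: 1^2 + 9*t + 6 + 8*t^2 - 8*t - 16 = 8*t^2 + t - 9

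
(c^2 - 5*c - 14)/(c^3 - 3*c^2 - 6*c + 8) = (c - 7)/(c^2 - 5*c + 4)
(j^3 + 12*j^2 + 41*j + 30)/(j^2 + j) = j + 11 + 30/j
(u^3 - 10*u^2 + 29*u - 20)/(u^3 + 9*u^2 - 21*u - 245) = (u^2 - 5*u + 4)/(u^2 + 14*u + 49)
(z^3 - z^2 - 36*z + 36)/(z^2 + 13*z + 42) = (z^2 - 7*z + 6)/(z + 7)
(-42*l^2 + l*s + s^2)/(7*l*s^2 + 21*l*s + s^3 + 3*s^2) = (-6*l + s)/(s*(s + 3))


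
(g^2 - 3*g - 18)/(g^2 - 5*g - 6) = (g + 3)/(g + 1)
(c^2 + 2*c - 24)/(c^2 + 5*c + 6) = (c^2 + 2*c - 24)/(c^2 + 5*c + 6)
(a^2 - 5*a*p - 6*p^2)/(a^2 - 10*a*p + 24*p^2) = (-a - p)/(-a + 4*p)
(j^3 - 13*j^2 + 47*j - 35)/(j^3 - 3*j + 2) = (j^2 - 12*j + 35)/(j^2 + j - 2)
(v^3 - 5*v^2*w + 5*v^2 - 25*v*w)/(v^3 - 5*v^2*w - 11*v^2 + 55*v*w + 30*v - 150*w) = v*(v + 5)/(v^2 - 11*v + 30)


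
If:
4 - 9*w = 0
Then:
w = 4/9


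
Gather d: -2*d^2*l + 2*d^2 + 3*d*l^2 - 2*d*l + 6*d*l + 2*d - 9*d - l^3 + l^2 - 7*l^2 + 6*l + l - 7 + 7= d^2*(2 - 2*l) + d*(3*l^2 + 4*l - 7) - l^3 - 6*l^2 + 7*l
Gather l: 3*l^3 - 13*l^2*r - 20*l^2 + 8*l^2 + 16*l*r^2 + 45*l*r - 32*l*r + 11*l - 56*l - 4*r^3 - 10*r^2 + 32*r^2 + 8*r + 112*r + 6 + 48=3*l^3 + l^2*(-13*r - 12) + l*(16*r^2 + 13*r - 45) - 4*r^3 + 22*r^2 + 120*r + 54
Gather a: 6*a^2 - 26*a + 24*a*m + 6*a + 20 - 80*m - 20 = 6*a^2 + a*(24*m - 20) - 80*m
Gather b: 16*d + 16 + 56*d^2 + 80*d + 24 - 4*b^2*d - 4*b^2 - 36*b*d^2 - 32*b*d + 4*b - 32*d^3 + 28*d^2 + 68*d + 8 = b^2*(-4*d - 4) + b*(-36*d^2 - 32*d + 4) - 32*d^3 + 84*d^2 + 164*d + 48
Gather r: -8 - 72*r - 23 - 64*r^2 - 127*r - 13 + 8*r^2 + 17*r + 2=-56*r^2 - 182*r - 42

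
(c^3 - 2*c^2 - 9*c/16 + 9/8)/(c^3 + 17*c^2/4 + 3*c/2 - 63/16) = (4*c^2 - 5*c - 6)/(4*c^2 + 20*c + 21)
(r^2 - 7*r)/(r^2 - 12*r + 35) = r/(r - 5)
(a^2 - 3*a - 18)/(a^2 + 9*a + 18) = (a - 6)/(a + 6)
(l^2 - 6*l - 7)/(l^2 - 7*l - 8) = (l - 7)/(l - 8)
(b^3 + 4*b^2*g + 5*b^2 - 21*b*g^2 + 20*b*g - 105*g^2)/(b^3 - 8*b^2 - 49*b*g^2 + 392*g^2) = (b^2 - 3*b*g + 5*b - 15*g)/(b^2 - 7*b*g - 8*b + 56*g)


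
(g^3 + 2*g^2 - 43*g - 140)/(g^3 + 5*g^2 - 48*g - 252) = (g^2 + 9*g + 20)/(g^2 + 12*g + 36)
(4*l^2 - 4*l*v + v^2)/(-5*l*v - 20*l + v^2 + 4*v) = (-4*l^2 + 4*l*v - v^2)/(5*l*v + 20*l - v^2 - 4*v)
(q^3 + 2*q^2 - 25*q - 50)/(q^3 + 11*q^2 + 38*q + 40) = (q - 5)/(q + 4)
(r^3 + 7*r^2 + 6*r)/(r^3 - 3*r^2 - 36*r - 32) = r*(r + 6)/(r^2 - 4*r - 32)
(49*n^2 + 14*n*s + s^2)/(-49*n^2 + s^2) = (7*n + s)/(-7*n + s)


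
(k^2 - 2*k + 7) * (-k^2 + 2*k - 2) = -k^4 + 4*k^3 - 13*k^2 + 18*k - 14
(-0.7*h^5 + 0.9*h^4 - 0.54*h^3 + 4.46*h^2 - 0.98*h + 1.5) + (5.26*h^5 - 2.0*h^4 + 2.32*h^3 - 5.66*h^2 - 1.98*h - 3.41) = 4.56*h^5 - 1.1*h^4 + 1.78*h^3 - 1.2*h^2 - 2.96*h - 1.91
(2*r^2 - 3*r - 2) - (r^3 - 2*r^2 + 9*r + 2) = -r^3 + 4*r^2 - 12*r - 4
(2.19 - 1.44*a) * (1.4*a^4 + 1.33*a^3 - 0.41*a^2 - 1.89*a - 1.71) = -2.016*a^5 + 1.1508*a^4 + 3.5031*a^3 + 1.8237*a^2 - 1.6767*a - 3.7449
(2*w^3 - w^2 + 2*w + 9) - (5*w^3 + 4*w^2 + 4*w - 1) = -3*w^3 - 5*w^2 - 2*w + 10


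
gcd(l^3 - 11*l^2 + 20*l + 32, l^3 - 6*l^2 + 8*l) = l - 4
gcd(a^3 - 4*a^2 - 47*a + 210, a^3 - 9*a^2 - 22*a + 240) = a - 6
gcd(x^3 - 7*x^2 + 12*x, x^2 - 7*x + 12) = x^2 - 7*x + 12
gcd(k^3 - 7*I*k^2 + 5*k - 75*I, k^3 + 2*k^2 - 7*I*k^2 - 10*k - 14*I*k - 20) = k - 5*I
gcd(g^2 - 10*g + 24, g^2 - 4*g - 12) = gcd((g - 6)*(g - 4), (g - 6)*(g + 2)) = g - 6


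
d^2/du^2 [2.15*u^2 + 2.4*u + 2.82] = 4.30000000000000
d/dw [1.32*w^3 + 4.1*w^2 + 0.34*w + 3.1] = 3.96*w^2 + 8.2*w + 0.34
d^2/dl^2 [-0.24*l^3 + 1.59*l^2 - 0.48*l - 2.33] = 3.18 - 1.44*l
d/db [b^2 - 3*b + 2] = 2*b - 3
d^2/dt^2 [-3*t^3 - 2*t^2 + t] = -18*t - 4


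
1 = 1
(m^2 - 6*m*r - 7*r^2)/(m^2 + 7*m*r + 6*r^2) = (m - 7*r)/(m + 6*r)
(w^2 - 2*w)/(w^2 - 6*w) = (w - 2)/(w - 6)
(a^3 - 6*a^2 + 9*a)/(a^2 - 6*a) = (a^2 - 6*a + 9)/(a - 6)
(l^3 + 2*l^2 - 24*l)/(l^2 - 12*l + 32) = l*(l + 6)/(l - 8)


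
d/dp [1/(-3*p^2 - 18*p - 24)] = 2*(p + 3)/(3*(p^2 + 6*p + 8)^2)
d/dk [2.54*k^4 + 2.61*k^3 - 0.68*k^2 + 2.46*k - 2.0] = 10.16*k^3 + 7.83*k^2 - 1.36*k + 2.46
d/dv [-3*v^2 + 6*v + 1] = 6 - 6*v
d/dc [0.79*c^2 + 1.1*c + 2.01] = 1.58*c + 1.1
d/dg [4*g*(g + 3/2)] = 8*g + 6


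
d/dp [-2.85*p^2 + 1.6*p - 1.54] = 1.6 - 5.7*p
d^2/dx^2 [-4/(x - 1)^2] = -24/(x - 1)^4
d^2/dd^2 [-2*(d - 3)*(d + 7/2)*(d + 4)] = -12*d - 18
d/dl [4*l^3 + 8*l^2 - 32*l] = 12*l^2 + 16*l - 32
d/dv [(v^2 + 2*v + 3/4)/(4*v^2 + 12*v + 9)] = 1/(4*v^2 + 12*v + 9)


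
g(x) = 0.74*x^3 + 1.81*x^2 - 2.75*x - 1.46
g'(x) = 2.22*x^2 + 3.62*x - 2.75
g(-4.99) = -34.61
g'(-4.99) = 34.46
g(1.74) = 3.13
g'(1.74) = 10.27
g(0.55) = -2.30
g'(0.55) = -0.09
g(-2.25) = 5.46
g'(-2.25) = 0.34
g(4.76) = 106.27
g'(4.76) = 64.78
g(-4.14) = -11.56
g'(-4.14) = 20.31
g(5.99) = 206.05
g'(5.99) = 98.59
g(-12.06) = -1003.04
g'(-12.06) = 276.48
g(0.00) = -1.46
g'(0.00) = -2.75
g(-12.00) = -986.54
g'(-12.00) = 273.49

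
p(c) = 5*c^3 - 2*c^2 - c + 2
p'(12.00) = 2111.00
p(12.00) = 8342.00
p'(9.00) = 1178.00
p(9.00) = 3476.00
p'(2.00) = 51.00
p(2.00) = 32.00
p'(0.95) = 8.74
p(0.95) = 3.53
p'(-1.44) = 35.86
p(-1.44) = -15.64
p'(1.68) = 34.62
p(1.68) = 18.38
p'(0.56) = 1.46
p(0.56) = 1.69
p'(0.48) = 0.54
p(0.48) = 1.61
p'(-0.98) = 17.33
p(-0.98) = -3.65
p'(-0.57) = 6.15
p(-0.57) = 0.99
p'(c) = 15*c^2 - 4*c - 1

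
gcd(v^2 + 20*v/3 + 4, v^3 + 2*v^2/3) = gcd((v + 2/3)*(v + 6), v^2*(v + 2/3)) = v + 2/3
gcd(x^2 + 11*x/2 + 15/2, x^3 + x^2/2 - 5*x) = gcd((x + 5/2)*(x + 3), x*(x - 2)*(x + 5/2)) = x + 5/2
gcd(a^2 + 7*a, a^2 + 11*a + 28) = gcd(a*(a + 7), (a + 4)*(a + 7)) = a + 7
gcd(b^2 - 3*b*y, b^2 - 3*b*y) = -b^2 + 3*b*y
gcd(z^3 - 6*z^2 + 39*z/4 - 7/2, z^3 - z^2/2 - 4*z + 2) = z^2 - 5*z/2 + 1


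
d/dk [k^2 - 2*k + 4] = 2*k - 2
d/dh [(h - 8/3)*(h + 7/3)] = 2*h - 1/3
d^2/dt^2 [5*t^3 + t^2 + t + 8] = 30*t + 2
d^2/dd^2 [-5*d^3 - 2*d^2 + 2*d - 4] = -30*d - 4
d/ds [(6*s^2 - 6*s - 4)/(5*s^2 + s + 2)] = 4*(9*s^2 + 16*s - 2)/(25*s^4 + 10*s^3 + 21*s^2 + 4*s + 4)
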